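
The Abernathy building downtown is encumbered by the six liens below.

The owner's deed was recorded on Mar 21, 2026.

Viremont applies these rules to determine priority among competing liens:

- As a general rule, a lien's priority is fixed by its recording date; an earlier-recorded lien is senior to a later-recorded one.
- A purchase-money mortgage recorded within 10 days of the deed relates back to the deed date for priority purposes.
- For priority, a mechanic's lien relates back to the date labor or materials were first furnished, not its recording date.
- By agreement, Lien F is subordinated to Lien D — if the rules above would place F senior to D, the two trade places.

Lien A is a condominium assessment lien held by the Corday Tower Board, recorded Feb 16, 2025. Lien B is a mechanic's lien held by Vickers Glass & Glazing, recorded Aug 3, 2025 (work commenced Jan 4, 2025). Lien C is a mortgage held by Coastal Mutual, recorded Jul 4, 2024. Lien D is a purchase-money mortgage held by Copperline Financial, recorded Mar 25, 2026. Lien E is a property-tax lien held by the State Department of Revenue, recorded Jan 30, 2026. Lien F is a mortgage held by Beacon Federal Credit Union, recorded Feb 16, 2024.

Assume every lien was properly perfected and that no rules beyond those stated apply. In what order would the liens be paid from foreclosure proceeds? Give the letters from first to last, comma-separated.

First, effective dates: B is treated as recorded Jan 4, 2025, the work-commencement date; D's effective date is the deed date, Mar 21, 2026.
By effective date: F (Feb 16, 2024), C (Jul 4, 2024), B (Jan 4, 2025), A (Feb 16, 2025), E (Jan 30, 2026), D (Mar 21, 2026).
F is senior to D before the subordination, so the two trade places.

D, C, B, A, E, F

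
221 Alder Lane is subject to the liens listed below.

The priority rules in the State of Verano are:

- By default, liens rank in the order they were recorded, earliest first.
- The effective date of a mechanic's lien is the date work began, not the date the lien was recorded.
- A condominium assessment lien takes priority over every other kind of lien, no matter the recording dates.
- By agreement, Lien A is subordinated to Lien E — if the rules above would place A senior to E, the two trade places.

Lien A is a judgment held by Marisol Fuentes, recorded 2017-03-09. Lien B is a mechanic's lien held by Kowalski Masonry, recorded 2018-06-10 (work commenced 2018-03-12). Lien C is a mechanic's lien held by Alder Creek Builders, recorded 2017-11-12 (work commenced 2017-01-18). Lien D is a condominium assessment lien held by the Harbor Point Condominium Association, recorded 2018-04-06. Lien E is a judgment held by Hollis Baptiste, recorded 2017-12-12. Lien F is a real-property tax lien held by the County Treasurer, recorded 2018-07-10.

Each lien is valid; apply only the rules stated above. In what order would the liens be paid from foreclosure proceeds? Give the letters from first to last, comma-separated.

D, C, E, A, B, F

Effective dates after the stated exceptions: B is treated as recorded 2018-03-12, the work-commencement date; C's effective date is 2017-01-18, when work began.
D is a condominium assessment lien, so it outranks all other liens regardless of date.
Among the remaining liens, by effective date: C (2017-01-18), A (2017-03-09), E (2017-12-12), B (2018-03-12), F (2018-07-10).
A would otherwise be senior to E, so under the subordination agreement A and E exchange positions.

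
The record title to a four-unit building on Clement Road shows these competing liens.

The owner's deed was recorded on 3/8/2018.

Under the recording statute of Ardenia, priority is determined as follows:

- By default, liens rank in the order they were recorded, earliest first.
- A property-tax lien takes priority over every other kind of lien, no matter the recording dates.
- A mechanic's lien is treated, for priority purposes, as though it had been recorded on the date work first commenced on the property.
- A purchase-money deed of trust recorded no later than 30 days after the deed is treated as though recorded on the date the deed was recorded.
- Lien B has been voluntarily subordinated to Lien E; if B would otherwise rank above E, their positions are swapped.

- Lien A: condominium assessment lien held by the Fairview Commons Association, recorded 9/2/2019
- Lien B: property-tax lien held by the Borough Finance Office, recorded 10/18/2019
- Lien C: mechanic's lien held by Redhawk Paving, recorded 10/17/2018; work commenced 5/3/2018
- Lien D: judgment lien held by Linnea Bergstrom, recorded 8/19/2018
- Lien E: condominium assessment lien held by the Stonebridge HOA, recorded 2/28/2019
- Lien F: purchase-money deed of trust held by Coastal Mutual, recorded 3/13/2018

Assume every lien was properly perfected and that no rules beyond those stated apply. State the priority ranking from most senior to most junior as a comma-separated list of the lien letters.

E, F, C, D, B, A

First, effective dates: C is treated as recorded 5/3/2018, the work-commencement date; F's effective date is the deed date, 3/8/2018.
B is a property-tax lien and takes priority over every other lien.
Among the remaining liens, by effective date: F (3/8/2018), C (5/3/2018), D (8/19/2018), E (2/28/2019), A (9/2/2019).
Because B would otherwise rank above E, the subordination swaps them.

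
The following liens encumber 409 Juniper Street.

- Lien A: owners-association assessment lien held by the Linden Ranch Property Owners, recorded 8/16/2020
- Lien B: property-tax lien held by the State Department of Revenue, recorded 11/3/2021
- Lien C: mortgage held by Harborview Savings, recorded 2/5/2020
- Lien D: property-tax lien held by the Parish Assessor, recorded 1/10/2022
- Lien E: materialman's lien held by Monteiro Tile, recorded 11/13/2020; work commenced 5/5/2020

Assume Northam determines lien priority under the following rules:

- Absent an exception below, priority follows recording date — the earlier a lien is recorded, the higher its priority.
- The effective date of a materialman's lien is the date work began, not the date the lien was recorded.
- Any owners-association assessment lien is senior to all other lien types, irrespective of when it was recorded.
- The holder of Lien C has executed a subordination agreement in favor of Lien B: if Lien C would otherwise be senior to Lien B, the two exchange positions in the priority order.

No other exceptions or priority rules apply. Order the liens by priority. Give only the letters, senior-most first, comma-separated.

Effective dates: E relates back to 5/5/2020 (work commenced).
A is an owners-association assessment lien, so it outranks all other liens regardless of date.
Among the remaining liens, by effective date: C (2/5/2020), E (5/5/2020), B (11/3/2021), D (1/10/2022).
C is senior to B before the subordination, so the two trade places.

A, B, E, C, D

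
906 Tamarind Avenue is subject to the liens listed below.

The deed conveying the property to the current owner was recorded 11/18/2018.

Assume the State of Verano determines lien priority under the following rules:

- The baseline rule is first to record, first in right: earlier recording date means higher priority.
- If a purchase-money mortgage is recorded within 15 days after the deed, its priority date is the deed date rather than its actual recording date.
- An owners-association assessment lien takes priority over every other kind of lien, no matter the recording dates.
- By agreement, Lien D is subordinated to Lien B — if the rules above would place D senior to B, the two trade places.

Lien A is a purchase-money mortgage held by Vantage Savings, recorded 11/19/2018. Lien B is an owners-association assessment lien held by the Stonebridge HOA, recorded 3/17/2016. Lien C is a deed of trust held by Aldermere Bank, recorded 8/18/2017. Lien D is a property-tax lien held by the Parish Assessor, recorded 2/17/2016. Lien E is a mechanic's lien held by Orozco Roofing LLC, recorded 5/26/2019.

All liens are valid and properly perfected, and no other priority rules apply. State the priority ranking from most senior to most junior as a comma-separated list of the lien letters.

B, D, C, A, E

First, effective dates: A relates back to the deed date 11/18/2018.
B, as an owners-association assessment lien, has superpriority and ranks first.
Ordering the rest by effective date: D (2/17/2016), C (8/18/2017), A (11/18/2018), E (5/26/2019).
D already ranks below B; the subordination has no effect.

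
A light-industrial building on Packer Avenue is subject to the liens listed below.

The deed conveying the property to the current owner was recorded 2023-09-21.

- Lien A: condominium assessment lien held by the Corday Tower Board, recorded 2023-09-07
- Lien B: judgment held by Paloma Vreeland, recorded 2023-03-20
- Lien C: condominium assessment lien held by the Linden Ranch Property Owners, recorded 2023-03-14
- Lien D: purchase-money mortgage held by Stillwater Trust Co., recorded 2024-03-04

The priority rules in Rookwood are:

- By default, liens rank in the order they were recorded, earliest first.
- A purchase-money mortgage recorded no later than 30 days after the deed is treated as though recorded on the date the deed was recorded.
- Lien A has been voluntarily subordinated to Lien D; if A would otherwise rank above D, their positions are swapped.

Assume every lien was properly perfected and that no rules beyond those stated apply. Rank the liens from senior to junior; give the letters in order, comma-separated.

First, effective dates: D was recorded 165 days after the deed — beyond 30 days — so no relation-back applies.
By effective date: C (2023-03-14), B (2023-03-20), A (2023-09-07), D (2024-03-04).
Because A would otherwise rank above D, the subordination swaps them.

C, B, D, A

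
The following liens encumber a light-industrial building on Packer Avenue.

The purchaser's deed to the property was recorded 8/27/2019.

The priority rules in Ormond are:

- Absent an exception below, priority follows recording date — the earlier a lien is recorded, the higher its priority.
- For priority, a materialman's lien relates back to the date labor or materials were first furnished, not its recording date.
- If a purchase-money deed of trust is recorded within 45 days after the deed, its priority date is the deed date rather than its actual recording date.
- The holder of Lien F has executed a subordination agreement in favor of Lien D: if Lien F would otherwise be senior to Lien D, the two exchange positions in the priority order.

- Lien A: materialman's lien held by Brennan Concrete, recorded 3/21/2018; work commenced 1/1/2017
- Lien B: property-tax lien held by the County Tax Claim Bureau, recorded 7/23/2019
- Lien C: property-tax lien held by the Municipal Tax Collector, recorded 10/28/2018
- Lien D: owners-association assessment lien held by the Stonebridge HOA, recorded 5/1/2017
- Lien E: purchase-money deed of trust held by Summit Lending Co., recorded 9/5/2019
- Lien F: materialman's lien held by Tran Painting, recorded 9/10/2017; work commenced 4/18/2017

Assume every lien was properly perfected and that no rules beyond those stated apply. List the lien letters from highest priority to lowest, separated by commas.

Adjusting effective dates: A relates back to 1/1/2017 (work commenced); E relates back to the deed date 8/27/2019; F's effective date is 4/18/2017, when work began.
Ordering by effective date: A (1/1/2017), F (4/18/2017), D (5/1/2017), C (10/28/2018), B (7/23/2019), E (8/27/2019).
F would otherwise be senior to D, so under the subordination agreement F and D exchange positions.

A, D, F, C, B, E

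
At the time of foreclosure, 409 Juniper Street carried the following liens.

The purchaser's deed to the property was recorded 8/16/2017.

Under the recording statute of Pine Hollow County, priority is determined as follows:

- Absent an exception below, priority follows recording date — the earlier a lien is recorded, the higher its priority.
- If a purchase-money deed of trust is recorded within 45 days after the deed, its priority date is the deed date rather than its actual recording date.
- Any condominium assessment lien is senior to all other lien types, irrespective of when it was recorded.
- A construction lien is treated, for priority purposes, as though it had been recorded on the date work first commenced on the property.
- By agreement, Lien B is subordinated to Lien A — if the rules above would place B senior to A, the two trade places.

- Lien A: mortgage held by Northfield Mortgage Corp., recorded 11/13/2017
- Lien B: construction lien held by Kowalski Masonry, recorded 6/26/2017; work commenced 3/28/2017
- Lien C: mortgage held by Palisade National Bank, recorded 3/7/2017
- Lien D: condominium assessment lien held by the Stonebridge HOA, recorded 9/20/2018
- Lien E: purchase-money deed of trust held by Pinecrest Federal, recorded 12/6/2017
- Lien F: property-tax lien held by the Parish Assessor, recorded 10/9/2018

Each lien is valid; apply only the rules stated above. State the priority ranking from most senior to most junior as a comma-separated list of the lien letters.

D, C, A, B, E, F

Adjusting effective dates: B relates back to 3/28/2017 (work commenced); E was recorded 112 days after the deed, outside the 45-day window, so it keeps its recording date.
D, as a condominium assessment lien, has superpriority and ranks first.
Among the remaining liens, by effective date: C (3/7/2017), B (3/28/2017), A (11/13/2017), E (12/6/2017), F (10/9/2018).
Because B would otherwise rank above A, the subordination swaps them.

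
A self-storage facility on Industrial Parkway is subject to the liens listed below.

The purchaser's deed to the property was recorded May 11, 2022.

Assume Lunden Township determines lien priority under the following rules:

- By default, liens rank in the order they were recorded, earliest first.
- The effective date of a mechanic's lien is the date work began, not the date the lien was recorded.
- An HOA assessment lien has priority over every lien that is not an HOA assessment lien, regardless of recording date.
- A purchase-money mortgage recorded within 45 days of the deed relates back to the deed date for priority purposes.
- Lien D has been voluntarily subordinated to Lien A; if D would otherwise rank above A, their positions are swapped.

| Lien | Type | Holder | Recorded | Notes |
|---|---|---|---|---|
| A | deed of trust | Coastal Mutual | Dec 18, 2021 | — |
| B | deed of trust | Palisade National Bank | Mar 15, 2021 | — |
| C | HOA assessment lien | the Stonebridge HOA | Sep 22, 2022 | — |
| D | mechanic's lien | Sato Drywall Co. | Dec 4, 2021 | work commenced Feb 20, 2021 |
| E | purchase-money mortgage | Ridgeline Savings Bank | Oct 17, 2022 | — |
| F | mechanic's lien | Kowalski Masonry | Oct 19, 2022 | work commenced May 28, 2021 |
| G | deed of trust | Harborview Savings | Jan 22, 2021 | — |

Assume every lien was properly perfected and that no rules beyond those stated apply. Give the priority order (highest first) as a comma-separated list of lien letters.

First, effective dates: D's effective date is Feb 20, 2021, when work began; E missed the 45-day window (159 days after the deed), so its recording date stands; F relates back to May 28, 2021 (work commenced).
C, as an HOA assessment lien, has superpriority and ranks first.
Remaining liens by effective date: G (Jan 22, 2021), D (Feb 20, 2021), B (Mar 15, 2021), F (May 28, 2021), A (Dec 18, 2021), E (Oct 17, 2022).
Because D would otherwise rank above A, the subordination swaps them.

C, G, A, B, F, D, E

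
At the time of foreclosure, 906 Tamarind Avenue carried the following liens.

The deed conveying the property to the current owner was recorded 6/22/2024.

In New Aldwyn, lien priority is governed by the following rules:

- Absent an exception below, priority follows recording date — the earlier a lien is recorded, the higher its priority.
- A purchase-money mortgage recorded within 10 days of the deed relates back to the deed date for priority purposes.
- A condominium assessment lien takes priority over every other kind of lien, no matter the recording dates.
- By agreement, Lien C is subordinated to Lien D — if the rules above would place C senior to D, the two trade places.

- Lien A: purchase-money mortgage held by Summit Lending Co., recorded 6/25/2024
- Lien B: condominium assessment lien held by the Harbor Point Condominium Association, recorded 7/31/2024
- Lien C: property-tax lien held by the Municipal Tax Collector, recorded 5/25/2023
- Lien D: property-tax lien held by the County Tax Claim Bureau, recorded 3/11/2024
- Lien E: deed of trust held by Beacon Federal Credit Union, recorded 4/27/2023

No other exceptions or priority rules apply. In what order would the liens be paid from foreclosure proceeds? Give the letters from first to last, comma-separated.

B, E, D, C, A

First, effective dates: A's effective date is the deed date, 6/22/2024.
B is a condominium assessment lien and takes priority over every other lien.
Remaining liens by effective date: E (4/27/2023), C (5/25/2023), D (3/11/2024), A (6/22/2024).
C would otherwise be senior to D, so under the subordination agreement C and D exchange positions.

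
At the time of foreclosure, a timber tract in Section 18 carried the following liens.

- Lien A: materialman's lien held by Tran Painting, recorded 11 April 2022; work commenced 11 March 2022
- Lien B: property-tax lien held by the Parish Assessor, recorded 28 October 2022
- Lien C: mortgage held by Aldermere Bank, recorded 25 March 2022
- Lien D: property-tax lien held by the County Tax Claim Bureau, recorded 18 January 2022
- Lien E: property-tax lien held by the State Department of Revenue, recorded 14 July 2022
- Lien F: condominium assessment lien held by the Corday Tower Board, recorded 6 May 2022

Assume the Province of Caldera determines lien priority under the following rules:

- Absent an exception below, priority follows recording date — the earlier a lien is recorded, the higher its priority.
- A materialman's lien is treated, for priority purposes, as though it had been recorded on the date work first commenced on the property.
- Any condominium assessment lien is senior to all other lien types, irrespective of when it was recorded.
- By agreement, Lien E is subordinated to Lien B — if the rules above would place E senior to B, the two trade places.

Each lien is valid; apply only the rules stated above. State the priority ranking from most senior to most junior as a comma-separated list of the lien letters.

First, effective dates: A's effective date is 11 March 2022, when work began.
As a condominium assessment lien, F is senior to every other lien.
Ordering the rest by effective date: D (18 January 2022), A (11 March 2022), C (25 March 2022), E (14 July 2022), B (28 October 2022).
E is senior to B before the subordination, so the two trade places.

F, D, A, C, B, E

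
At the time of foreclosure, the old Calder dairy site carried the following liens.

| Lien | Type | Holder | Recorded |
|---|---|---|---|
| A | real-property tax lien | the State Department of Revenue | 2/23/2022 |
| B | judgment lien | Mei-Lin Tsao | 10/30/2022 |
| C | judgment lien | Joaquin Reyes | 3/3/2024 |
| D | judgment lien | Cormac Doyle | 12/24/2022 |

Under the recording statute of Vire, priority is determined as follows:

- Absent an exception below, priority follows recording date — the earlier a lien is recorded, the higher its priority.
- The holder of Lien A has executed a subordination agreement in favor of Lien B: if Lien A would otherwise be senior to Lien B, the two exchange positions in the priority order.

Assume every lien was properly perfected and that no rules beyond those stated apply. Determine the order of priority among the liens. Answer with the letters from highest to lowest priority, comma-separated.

By effective date, earliest first: A (2/23/2022), B (10/30/2022), D (12/24/2022), C (3/3/2024).
Because A would otherwise rank above B, the subordination swaps them.

B, A, D, C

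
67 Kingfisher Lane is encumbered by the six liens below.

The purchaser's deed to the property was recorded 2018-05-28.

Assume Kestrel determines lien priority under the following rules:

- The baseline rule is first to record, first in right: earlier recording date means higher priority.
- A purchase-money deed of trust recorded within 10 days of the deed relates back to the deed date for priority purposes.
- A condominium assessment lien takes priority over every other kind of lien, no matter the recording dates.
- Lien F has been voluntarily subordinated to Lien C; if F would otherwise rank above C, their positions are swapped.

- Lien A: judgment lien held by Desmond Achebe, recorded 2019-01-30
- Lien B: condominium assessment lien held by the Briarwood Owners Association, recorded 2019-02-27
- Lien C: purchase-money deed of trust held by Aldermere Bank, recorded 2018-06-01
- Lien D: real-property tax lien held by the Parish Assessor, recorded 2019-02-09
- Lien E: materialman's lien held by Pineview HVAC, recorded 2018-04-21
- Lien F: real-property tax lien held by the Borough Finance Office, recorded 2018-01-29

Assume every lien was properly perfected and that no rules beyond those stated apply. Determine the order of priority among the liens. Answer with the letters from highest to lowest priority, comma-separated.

B, C, E, F, A, D

Effective dates: C was recorded within the 10-day window, so its effective date is the deed date 2018-05-28.
B, as a condominium assessment lien, has superpriority and ranks first.
Among the remaining liens, by effective date: F (2018-01-29), E (2018-04-21), C (2018-05-28), A (2019-01-30), D (2019-02-09).
Because F would otherwise rank above C, the subordination swaps them.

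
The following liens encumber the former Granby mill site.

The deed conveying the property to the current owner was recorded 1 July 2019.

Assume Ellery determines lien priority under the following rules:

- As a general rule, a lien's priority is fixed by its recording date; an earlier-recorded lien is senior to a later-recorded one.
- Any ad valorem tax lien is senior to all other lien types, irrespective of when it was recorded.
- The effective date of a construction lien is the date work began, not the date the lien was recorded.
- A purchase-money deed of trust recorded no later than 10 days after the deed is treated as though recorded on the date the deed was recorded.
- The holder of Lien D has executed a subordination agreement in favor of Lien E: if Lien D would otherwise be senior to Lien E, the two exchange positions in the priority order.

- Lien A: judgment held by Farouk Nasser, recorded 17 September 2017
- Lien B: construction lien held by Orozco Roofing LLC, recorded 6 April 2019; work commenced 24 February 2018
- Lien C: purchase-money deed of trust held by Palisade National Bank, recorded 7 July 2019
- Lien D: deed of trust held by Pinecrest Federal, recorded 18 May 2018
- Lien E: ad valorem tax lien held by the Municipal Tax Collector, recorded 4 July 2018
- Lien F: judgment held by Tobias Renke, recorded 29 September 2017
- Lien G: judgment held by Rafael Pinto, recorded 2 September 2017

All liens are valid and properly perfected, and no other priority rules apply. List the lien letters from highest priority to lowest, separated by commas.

E, G, A, F, B, D, C

Effective dates after the stated exceptions: B relates back to 24 February 2018 (work commenced); C was recorded within the 10-day window, so its effective date is the deed date 1 July 2019.
E is an ad valorem tax lien, so it outranks all other liens regardless of date.
The other liens, earliest effective date first: G (2 September 2017), A (17 September 2017), F (29 September 2017), B (24 February 2018), D (18 May 2018), C (1 July 2019).
Since D is not senior to E, the subordination leaves the order unchanged.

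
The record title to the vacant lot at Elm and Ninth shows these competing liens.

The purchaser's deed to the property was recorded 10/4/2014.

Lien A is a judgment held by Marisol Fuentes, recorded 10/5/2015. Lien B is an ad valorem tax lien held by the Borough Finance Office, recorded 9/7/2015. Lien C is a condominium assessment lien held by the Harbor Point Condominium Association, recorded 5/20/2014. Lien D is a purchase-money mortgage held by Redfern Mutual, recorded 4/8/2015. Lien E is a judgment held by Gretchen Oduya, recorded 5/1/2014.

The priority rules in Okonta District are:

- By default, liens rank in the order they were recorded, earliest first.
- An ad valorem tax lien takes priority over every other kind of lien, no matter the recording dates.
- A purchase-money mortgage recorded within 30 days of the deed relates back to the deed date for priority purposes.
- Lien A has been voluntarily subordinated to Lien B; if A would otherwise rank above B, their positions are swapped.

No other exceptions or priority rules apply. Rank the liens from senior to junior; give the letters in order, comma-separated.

B, E, C, D, A

Effective dates after the stated exceptions: D was recorded 186 days after the deed, outside the 30-day window, so it keeps its recording date.
B is an ad valorem tax lien and takes priority over every other lien.
Ordering the rest by effective date: E (5/1/2014), C (5/20/2014), D (4/8/2015), A (10/5/2015).
A is already junior to B, so the subordination agreement changes nothing.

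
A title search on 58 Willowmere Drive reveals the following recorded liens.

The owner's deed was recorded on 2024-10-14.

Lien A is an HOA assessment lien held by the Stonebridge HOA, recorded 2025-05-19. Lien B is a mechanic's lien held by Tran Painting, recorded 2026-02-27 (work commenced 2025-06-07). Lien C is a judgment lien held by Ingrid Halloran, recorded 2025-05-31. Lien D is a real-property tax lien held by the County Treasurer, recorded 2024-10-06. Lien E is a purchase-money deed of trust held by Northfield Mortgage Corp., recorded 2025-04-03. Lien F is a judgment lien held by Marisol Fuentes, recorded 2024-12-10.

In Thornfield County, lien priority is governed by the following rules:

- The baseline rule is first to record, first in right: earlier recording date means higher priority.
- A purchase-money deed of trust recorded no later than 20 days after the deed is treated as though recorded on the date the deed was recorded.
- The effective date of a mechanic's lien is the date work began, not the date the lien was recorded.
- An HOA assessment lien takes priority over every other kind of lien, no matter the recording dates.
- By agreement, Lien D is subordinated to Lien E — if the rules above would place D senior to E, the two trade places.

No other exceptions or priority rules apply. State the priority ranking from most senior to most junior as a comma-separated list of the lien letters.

A, E, F, D, C, B

First, effective dates: B's effective date is 2025-06-07, when work began; E missed the 20-day window (171 days after the deed), so its recording date stands.
As an HOA assessment lien, A is senior to every other lien.
Among the remaining liens, by effective date: D (2024-10-06), F (2024-12-10), E (2025-04-03), C (2025-05-31), B (2025-06-07).
D would otherwise be senior to E, so under the subordination agreement D and E exchange positions.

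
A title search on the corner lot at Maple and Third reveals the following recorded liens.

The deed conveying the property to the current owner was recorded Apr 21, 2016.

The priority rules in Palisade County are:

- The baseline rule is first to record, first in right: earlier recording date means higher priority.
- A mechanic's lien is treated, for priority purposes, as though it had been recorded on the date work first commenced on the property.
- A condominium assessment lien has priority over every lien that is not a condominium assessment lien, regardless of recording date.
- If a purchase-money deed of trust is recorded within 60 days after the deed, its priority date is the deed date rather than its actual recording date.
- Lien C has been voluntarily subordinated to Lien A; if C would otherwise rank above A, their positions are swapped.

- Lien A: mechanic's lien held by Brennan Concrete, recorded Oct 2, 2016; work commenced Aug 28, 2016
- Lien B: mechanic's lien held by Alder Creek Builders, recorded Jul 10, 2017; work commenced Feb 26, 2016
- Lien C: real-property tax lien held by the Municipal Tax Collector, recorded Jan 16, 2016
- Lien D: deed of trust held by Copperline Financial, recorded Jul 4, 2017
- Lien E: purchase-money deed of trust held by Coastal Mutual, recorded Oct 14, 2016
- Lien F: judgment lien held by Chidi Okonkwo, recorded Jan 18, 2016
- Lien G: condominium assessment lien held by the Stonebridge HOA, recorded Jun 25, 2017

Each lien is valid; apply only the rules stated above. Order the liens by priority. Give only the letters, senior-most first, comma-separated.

G, A, F, B, C, E, D

Effective dates: A's effective date is Aug 28, 2016, when work began; B is treated as recorded Feb 26, 2016, the work-commencement date; E was recorded 176 days after the deed, outside the 60-day window, so it keeps its recording date.
As a condominium assessment lien, G is senior to every other lien.
Remaining liens by effective date: C (Jan 16, 2016), F (Jan 18, 2016), B (Feb 26, 2016), A (Aug 28, 2016), E (Oct 14, 2016), D (Jul 4, 2017).
C would otherwise be senior to A, so under the subordination agreement C and A exchange positions.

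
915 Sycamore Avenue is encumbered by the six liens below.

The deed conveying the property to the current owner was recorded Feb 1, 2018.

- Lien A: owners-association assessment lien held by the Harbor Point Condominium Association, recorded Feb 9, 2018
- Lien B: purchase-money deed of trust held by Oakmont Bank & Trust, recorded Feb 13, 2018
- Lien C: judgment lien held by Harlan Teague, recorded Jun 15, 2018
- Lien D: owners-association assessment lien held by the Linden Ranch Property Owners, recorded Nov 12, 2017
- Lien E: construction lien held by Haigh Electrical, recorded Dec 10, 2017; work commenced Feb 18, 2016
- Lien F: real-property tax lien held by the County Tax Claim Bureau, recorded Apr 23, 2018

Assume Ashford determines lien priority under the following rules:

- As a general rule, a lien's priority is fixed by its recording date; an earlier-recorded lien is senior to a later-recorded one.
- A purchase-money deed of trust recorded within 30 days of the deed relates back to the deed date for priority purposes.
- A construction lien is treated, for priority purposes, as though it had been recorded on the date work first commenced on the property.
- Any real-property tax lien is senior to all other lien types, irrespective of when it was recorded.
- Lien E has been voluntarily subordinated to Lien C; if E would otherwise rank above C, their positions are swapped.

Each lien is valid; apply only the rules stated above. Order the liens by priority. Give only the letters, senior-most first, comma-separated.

Effective dates after the stated exceptions: B's effective date is the deed date, Feb 1, 2018; E relates back to Feb 18, 2016 (work commenced).
F is a real-property tax lien and takes priority over every other lien.
Among the remaining liens, by effective date: E (Feb 18, 2016), D (Nov 12, 2017), B (Feb 1, 2018), A (Feb 9, 2018), C (Jun 15, 2018).
Because E would otherwise rank above C, the subordination swaps them.

F, C, D, B, A, E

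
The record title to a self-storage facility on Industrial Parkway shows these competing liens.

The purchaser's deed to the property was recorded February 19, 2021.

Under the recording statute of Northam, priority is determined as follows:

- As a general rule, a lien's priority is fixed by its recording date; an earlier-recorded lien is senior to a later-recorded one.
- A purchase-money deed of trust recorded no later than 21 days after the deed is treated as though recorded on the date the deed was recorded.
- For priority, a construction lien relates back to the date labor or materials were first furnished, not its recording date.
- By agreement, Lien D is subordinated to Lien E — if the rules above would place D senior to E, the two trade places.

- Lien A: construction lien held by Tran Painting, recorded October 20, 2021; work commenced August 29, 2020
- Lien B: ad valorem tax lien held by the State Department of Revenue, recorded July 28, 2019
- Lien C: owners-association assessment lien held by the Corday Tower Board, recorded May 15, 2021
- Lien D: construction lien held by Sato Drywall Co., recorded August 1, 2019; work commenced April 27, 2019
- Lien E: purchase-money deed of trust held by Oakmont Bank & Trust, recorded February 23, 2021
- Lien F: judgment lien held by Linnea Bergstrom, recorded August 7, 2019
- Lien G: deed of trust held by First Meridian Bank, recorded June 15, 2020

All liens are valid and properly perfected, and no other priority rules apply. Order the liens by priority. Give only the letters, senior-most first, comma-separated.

E, B, F, G, A, D, C

Effective dates: A is treated as recorded August 29, 2020, the work-commencement date; D is treated as recorded April 27, 2019, the work-commencement date; E relates back to the deed date February 19, 2021.
Sorted by effective date: D (April 27, 2019), B (July 28, 2019), F (August 7, 2019), G (June 15, 2020), A (August 29, 2020), E (February 19, 2021), C (May 15, 2021).
The subordination applies — D was senior to E — so D and E swap.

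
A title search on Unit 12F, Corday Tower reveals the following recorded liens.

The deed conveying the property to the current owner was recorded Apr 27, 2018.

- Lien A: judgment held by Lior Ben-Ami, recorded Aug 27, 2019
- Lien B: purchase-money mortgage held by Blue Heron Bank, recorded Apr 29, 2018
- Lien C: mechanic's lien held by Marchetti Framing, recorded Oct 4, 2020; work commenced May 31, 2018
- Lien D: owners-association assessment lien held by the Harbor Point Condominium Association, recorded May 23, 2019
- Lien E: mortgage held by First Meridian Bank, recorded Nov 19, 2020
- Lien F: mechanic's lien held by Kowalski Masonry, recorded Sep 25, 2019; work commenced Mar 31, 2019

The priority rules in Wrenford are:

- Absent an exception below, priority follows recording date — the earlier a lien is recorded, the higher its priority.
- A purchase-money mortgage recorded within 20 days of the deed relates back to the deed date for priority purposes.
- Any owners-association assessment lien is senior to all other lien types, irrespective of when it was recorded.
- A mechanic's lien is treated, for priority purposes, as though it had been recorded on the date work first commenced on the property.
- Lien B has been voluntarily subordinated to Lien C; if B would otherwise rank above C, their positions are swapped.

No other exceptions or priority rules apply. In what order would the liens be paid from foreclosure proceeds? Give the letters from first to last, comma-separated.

First, effective dates: B's effective date is the deed date, Apr 27, 2018; C relates back to May 31, 2018 (work commenced); F's effective date is Mar 31, 2019, when work began.
D is an owners-association assessment lien and takes priority over every other lien.
The other liens, earliest effective date first: B (Apr 27, 2018), C (May 31, 2018), F (Mar 31, 2019), A (Aug 27, 2019), E (Nov 19, 2020).
B is senior to C before the subordination, so the two trade places.

D, C, B, F, A, E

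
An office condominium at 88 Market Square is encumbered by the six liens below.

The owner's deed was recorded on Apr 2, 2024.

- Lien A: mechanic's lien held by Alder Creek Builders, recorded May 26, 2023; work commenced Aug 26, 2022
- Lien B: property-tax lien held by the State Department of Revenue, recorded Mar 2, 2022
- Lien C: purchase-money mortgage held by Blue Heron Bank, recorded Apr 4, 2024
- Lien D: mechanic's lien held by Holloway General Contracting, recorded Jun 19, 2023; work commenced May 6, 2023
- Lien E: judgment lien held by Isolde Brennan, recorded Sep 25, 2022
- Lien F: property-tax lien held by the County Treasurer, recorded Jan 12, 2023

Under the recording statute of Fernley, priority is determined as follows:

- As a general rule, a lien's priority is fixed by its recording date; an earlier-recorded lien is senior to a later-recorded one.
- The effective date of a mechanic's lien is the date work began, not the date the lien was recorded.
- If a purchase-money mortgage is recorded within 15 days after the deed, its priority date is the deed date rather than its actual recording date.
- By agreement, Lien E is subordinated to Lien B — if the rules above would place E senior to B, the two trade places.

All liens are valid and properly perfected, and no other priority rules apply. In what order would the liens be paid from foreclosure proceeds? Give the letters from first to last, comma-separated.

B, A, E, F, D, C

Adjusting effective dates: A's effective date is Aug 26, 2022, when work began; C relates back to the deed date Apr 2, 2024; D is treated as recorded May 6, 2023, the work-commencement date.
Sorted by effective date: B (Mar 2, 2022), A (Aug 26, 2022), E (Sep 25, 2022), F (Jan 12, 2023), D (May 6, 2023), C (Apr 2, 2024).
E is already junior to B, so the subordination agreement changes nothing.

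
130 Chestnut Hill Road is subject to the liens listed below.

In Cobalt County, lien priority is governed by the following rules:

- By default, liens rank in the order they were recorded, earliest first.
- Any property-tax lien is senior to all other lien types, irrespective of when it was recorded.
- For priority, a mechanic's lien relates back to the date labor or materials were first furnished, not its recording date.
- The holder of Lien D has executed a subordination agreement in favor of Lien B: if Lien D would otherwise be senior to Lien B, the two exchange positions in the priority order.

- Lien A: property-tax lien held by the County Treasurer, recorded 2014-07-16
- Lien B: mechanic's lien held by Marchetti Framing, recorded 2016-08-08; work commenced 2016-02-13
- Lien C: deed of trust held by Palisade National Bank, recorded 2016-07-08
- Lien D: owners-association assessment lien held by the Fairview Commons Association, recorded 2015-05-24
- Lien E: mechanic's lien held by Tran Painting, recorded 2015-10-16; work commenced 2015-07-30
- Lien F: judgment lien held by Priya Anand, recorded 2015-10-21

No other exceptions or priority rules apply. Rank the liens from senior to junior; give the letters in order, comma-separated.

Effective dates after the stated exceptions: B is treated as recorded 2016-02-13, the work-commencement date; E is treated as recorded 2015-07-30, the work-commencement date.
A is a property-tax lien and takes priority over every other lien.
Remaining liens by effective date: D (2015-05-24), E (2015-07-30), F (2015-10-21), B (2016-02-13), C (2016-07-08).
D would otherwise be senior to B, so under the subordination agreement D and B exchange positions.

A, B, E, F, D, C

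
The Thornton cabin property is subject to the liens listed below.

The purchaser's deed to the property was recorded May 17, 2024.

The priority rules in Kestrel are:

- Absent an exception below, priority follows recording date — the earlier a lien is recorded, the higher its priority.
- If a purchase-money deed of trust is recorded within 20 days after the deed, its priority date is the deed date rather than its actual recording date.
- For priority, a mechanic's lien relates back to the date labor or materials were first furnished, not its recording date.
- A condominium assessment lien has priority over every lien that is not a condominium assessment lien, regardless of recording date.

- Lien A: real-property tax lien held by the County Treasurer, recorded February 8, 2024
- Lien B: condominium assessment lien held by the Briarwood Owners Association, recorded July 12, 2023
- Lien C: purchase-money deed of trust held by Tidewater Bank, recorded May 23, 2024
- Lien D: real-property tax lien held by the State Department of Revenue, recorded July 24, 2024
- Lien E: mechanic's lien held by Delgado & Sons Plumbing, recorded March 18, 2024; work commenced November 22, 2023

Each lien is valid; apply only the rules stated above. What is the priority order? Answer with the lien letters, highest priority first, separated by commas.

B, E, A, C, D

Adjusting effective dates: C was recorded within the 20-day window, so its effective date is the deed date May 17, 2024; E is treated as recorded November 22, 2023, the work-commencement date.
B is a condominium assessment lien and takes priority over every other lien.
Among the remaining liens, by effective date: E (November 22, 2023), A (February 8, 2024), C (May 17, 2024), D (July 24, 2024).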